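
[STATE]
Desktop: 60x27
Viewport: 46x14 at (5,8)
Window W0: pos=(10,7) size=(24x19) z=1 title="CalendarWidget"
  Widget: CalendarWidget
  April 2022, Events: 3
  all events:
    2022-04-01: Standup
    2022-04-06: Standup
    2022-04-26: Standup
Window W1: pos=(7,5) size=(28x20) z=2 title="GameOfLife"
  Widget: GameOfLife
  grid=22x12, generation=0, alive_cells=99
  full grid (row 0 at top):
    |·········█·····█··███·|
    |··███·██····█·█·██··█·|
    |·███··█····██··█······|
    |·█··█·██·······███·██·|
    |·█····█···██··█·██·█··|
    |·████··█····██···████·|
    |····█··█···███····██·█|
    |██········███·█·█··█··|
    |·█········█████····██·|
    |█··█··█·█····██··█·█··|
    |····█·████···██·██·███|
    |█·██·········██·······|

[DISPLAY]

  ┃Gen: 0                    ┃                
  ┃·········█·····█··███·    ┃                
  ┃··███·██····█·█·██··█·    ┃                
  ┃·███··█····██··█······    ┃                
  ┃·█··█·██·······███·██·    ┃                
  ┃·█····█···██··█·██·█··    ┃                
  ┃·████··█····██···████·    ┃                
  ┃····█··█···███····██·█    ┃                
  ┃██········███·█·█··█··    ┃                
  ┃·█········█████····██·    ┃                
  ┃█··█··█·█····██··█·█··    ┃                
  ┃····█·████···██·██·███    ┃                
  ┃█·██·········██·······    ┃                
  ┃                          ┃                


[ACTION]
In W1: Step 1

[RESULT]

  ┃Gen: 1                    ┃                
  ┃···█···········██████·    ┃                
  ┃·█··████···████·███·█·    ┃                
  ┃·█·········████···███·    ┃                
  ┃██·█··██··█·█·█··█·██·    ┃                
  ┃██··█·█····████·······    ┃                
  ┃·███████··█···█·█·····    ┃                
  ┃█···█·····█···█·······    ┃                
  ┃██············██······    ┃                
  ┃·██······██········██·    ┃                
  ┃·····██·█·██····██···█    ┃                
  ┃·██·███·██··█···██·██·    ┃                
  ┃···█···██····███····█·    ┃                
  ┃                          ┃                


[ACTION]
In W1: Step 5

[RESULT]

  ┃Gen: 6                    ┃                
  ┃·····██···············    ┃                
  ┃·····█████·····██···██    ┃                
  ┃····█···██·······█··██    ┃                
  ┃····███··█████···█····    ┃                
  ┃···█······█··██·██····    ┃                
  ┃···███··█·██·████·····    ┃                
  ┃··████·█··██·██·······    ┃                
  ┃·████··█··█·██·█······    ┃                
  ┃··█████··█·█████······    ┃                
  ┃···███···██···█·█·····    ┃                
  ┃················██····    ┃                
  ┃··········██···█······    ┃                
  ┃                          ┃                


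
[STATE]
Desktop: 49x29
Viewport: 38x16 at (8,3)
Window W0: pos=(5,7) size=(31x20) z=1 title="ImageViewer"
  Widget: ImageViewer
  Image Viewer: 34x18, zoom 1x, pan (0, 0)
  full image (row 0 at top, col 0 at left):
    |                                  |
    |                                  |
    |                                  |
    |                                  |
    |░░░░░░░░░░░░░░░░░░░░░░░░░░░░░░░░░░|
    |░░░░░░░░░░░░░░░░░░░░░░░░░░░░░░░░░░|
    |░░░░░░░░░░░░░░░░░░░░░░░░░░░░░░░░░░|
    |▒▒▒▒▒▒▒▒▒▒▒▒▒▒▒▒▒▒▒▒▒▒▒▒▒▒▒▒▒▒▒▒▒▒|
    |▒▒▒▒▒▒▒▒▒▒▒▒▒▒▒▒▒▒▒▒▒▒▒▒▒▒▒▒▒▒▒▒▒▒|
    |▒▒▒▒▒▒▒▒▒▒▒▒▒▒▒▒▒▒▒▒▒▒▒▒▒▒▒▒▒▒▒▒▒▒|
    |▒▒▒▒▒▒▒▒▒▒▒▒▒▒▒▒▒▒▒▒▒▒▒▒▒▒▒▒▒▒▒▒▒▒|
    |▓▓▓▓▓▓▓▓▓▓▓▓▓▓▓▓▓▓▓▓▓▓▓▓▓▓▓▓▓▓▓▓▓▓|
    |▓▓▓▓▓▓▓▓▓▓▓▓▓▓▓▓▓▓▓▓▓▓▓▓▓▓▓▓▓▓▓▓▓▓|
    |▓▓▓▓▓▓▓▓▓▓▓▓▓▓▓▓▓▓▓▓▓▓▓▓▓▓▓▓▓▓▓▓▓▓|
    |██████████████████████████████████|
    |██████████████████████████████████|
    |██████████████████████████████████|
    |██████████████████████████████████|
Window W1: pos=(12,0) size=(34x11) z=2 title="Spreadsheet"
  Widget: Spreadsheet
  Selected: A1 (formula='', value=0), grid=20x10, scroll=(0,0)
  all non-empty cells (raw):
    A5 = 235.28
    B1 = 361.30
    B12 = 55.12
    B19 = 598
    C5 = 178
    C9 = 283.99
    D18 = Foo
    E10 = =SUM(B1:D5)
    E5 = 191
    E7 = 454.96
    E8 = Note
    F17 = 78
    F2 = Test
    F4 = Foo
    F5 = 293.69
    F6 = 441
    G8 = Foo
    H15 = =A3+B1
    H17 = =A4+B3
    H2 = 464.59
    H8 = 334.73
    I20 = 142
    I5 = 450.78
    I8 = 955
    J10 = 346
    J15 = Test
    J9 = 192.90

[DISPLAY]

    ┃A1:                             ┃
    ┃       A       B       C       D┃
    ┃--------------------------------┃
    ┃  1      [0]  361.30       0    ┃
━━━━┃  2        0       0       0    ┃
mage┃  3        0       0       0    ┃
────┃  4        0       0       0    ┃
    ┗━━━━━━━━━━━━━━━━━━━━━━━━━━━━━━━━┛
                           ┃          
                           ┃          
                           ┃          
░░░░░░░░░░░░░░░░░░░░░░░░░░░┃          
░░░░░░░░░░░░░░░░░░░░░░░░░░░┃          
░░░░░░░░░░░░░░░░░░░░░░░░░░░┃          
▒▒▒▒▒▒▒▒▒▒▒▒▒▒▒▒▒▒▒▒▒▒▒▒▒▒▒┃          
▒▒▒▒▒▒▒▒▒▒▒▒▒▒▒▒▒▒▒▒▒▒▒▒▒▒▒┃          


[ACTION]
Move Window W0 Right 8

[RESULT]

    ┃A1:                             ┃
    ┃       A       B       C       D┃
    ┃--------------------------------┃
    ┃  1      [0]  361.30       0    ┃
    ┃  2        0       0       0    ┃
    ┃  3        0       0       0    ┃
    ┃  4        0       0       0    ┃
    ┗━━━━━━━━━━━━━━━━━━━━━━━━━━━━━━━━┛
     ┃                             ┃  
     ┃                             ┃  
     ┃                             ┃  
     ┃░░░░░░░░░░░░░░░░░░░░░░░░░░░░░┃  
     ┃░░░░░░░░░░░░░░░░░░░░░░░░░░░░░┃  
     ┃░░░░░░░░░░░░░░░░░░░░░░░░░░░░░┃  
     ┃▒▒▒▒▒▒▒▒▒▒▒▒▒▒▒▒▒▒▒▒▒▒▒▒▒▒▒▒▒┃  
     ┃▒▒▒▒▒▒▒▒▒▒▒▒▒▒▒▒▒▒▒▒▒▒▒▒▒▒▒▒▒┃  


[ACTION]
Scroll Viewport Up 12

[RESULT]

    ┏━━━━━━━━━━━━━━━━━━━━━━━━━━━━━━━━┓
    ┃ Spreadsheet                    ┃
    ┠────────────────────────────────┨
    ┃A1:                             ┃
    ┃       A       B       C       D┃
    ┃--------------------------------┃
    ┃  1      [0]  361.30       0    ┃
    ┃  2        0       0       0    ┃
    ┃  3        0       0       0    ┃
    ┃  4        0       0       0    ┃
    ┗━━━━━━━━━━━━━━━━━━━━━━━━━━━━━━━━┛
     ┃                             ┃  
     ┃                             ┃  
     ┃                             ┃  
     ┃░░░░░░░░░░░░░░░░░░░░░░░░░░░░░┃  
     ┃░░░░░░░░░░░░░░░░░░░░░░░░░░░░░┃  


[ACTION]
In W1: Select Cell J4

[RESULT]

    ┏━━━━━━━━━━━━━━━━━━━━━━━━━━━━━━━━┓
    ┃ Spreadsheet                    ┃
    ┠────────────────────────────────┨
    ┃J4:                             ┃
    ┃       A       B       C       D┃
    ┃--------------------------------┃
    ┃  1        0  361.30       0    ┃
    ┃  2        0       0       0    ┃
    ┃  3        0       0       0    ┃
    ┃  4        0       0       0    ┃
    ┗━━━━━━━━━━━━━━━━━━━━━━━━━━━━━━━━┛
     ┃                             ┃  
     ┃                             ┃  
     ┃                             ┃  
     ┃░░░░░░░░░░░░░░░░░░░░░░░░░░░░░┃  
     ┃░░░░░░░░░░░░░░░░░░░░░░░░░░░░░┃  


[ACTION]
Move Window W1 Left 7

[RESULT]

━━━━━━━━━━━━━━━━━━━━━━━━━━━━━━┓       
preadsheet                    ┃       
──────────────────────────────┨       
:                             ┃       
     A       B       C       D┃       
------------------------------┃       
1        0  361.30       0    ┃       
2        0       0       0    ┃━━━━┓  
3        0       0       0    ┃    ┃  
4        0       0       0    ┃────┨  
━━━━━━━━━━━━━━━━━━━━━━━━━━━━━━┛    ┃  
     ┃                             ┃  
     ┃                             ┃  
     ┃                             ┃  
     ┃░░░░░░░░░░░░░░░░░░░░░░░░░░░░░┃  
     ┃░░░░░░░░░░░░░░░░░░░░░░░░░░░░░┃  


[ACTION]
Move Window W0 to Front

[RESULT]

━━━━━━━━━━━━━━━━━━━━━━━━━━━━━━┓       
preadsheet                    ┃       
──────────────────────────────┨       
:                             ┃       
     A       B       C       D┃       
------------------------------┃       
1        0  361.30       0    ┃       
2    ┏━━━━━━━━━━━━━━━━━━━━━━━━━━━━━┓  
3    ┃ ImageViewer                 ┃  
4    ┠─────────────────────────────┨  
━━━━━┃                             ┃  
     ┃                             ┃  
     ┃                             ┃  
     ┃                             ┃  
     ┃░░░░░░░░░░░░░░░░░░░░░░░░░░░░░┃  
     ┃░░░░░░░░░░░░░░░░░░░░░░░░░░░░░┃  


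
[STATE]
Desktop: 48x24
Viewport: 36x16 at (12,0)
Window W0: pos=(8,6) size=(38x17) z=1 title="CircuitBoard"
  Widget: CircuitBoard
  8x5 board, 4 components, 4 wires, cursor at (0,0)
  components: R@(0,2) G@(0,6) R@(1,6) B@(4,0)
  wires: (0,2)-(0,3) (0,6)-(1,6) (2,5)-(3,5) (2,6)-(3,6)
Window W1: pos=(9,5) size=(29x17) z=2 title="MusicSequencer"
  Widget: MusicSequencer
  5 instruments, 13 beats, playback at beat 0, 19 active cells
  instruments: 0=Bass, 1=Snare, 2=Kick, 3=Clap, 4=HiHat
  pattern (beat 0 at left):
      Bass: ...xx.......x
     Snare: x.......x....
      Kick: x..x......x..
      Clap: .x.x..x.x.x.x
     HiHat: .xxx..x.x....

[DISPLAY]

                                    
                                    
                                    
                                    
                                    
━━━━━━━━━━━━━━━━━━━━━━━━━┓          
usicSequencer            ┃━━━━━━━┓  
─────────────────────────┨       ┃  
    ▼123456789012        ┃───────┨  
Bass···██·······█        ┃       ┃  
nare█·······█····        ┃       ┃  
Kick█··█······█··        ┃       ┃  
Clap·█·█··█·█·█·█        ┃       ┃  
iHat·███··█·█····        ┃       ┃  
                         ┃       ┃  
                         ┃       ┃  


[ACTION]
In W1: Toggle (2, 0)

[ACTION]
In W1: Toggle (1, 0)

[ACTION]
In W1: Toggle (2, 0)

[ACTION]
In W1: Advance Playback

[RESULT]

                                    
                                    
                                    
                                    
                                    
━━━━━━━━━━━━━━━━━━━━━━━━━┓          
usicSequencer            ┃━━━━━━━┓  
─────────────────────────┨       ┃  
    0▼23456789012        ┃───────┨  
Bass···██·······█        ┃       ┃  
nare········█····        ┃       ┃  
Kick█··█······█··        ┃       ┃  
Clap·█·█··█·█·█·█        ┃       ┃  
iHat·███··█·█····        ┃       ┃  
                         ┃       ┃  
                         ┃       ┃  


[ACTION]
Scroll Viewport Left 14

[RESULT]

                                    
                                    
                                    
                                    
                                    
         ┏━━━━━━━━━━━━━━━━━━━━━━━━━━
        ┏┃ MusicSequencer           
        ┃┠──────────────────────────
        ┠┃      0▼23456789012       
        ┃┃  Bass···██·······█       
        ┃┃ Snare········█····       
        ┃┃  Kick█··█······█··       
        ┃┃  Clap·█·█··█·█·█·█       
        ┃┃ HiHat·███··█·█····       
        ┃┃                          
        ┃┃                          


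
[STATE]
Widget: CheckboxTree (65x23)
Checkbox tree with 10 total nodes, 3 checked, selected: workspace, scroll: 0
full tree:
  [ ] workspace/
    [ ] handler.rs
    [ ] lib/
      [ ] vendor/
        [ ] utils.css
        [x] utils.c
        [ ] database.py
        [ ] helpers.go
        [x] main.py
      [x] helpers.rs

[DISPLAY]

>[-] workspace/                                                  
   [ ] handler.rs                                                
   [-] lib/                                                      
     [-] vendor/                                                 
       [ ] utils.css                                             
       [x] utils.c                                               
       [ ] database.py                                           
       [ ] helpers.go                                            
       [x] main.py                                               
     [x] helpers.rs                                              
                                                                 
                                                                 
                                                                 
                                                                 
                                                                 
                                                                 
                                                                 
                                                                 
                                                                 
                                                                 
                                                                 
                                                                 
                                                                 


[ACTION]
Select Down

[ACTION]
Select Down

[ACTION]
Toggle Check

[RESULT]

 [-] workspace/                                                  
   [ ] handler.rs                                                
>  [x] lib/                                                      
     [x] vendor/                                                 
       [x] utils.css                                             
       [x] utils.c                                               
       [x] database.py                                           
       [x] helpers.go                                            
       [x] main.py                                               
     [x] helpers.rs                                              
                                                                 
                                                                 
                                                                 
                                                                 
                                                                 
                                                                 
                                                                 
                                                                 
                                                                 
                                                                 
                                                                 
                                                                 
                                                                 


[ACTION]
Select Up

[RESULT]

 [-] workspace/                                                  
>  [ ] handler.rs                                                
   [x] lib/                                                      
     [x] vendor/                                                 
       [x] utils.css                                             
       [x] utils.c                                               
       [x] database.py                                           
       [x] helpers.go                                            
       [x] main.py                                               
     [x] helpers.rs                                              
                                                                 
                                                                 
                                                                 
                                                                 
                                                                 
                                                                 
                                                                 
                                                                 
                                                                 
                                                                 
                                                                 
                                                                 
                                                                 


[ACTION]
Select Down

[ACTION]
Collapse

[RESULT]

 [-] workspace/                                                  
   [ ] handler.rs                                                
>  [x] lib/                                                      
                                                                 
                                                                 
                                                                 
                                                                 
                                                                 
                                                                 
                                                                 
                                                                 
                                                                 
                                                                 
                                                                 
                                                                 
                                                                 
                                                                 
                                                                 
                                                                 
                                                                 
                                                                 
                                                                 
                                                                 


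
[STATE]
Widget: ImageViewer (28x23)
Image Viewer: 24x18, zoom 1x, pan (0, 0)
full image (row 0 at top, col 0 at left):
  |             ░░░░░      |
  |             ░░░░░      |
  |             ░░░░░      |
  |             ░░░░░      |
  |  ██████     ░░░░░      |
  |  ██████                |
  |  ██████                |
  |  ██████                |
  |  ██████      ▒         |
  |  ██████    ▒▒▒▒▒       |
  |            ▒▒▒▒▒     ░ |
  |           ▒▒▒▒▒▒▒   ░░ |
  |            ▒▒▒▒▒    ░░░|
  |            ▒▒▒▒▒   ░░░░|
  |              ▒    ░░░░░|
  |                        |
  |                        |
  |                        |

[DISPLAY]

             ░░░░░          
             ░░░░░          
             ░░░░░          
             ░░░░░          
  ██████     ░░░░░          
  ██████                    
  ██████                    
  ██████                    
  ██████      ▒             
  ██████    ▒▒▒▒▒           
            ▒▒▒▒▒     ░     
           ▒▒▒▒▒▒▒   ░░     
            ▒▒▒▒▒    ░░░    
            ▒▒▒▒▒   ░░░░    
              ▒    ░░░░░    
                            
                            
                            
                            
                            
                            
                            
                            


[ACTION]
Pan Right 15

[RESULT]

░░░                         
░░░                         
░░░                         
░░░                         
░░░                         
                            
                            
                            
                            
▒▒                          
▒▒     ░                    
▒▒▒   ░░                    
▒▒    ░░░                   
▒▒   ░░░░                   
    ░░░░░                   
                            
                            
                            
                            
                            
                            
                            
                            


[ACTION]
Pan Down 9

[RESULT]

▒▒                          
▒▒     ░                    
▒▒▒   ░░                    
▒▒    ░░░                   
▒▒   ░░░░                   
    ░░░░░                   
                            
                            
                            
                            
                            
                            
                            
                            
                            
                            
                            
                            
                            
                            
                            
                            
                            


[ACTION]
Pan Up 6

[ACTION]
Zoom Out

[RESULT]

░░░                         
░░░                         
                            
                            
                            
                            
▒▒                          
▒▒     ░                    
▒▒▒   ░░                    
▒▒    ░░░                   
▒▒   ░░░░                   
    ░░░░░                   
                            
                            
                            
                            
                            
                            
                            
                            
                            
                            
                            


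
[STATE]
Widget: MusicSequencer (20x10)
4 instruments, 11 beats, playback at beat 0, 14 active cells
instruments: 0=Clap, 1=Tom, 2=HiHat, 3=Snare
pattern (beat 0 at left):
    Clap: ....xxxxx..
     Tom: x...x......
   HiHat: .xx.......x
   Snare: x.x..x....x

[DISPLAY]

      ▼1234567890   
  Clap····█████··   
   Tom█···█······   
 HiHat·██·······█   
 Snare█·█··█····█   
                    
                    
                    
                    
                    


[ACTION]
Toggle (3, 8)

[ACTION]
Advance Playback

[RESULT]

      0▼234567890   
  Clap····█████··   
   Tom█···█······   
 HiHat·██·······█   
 Snare█·█··█··█·█   
                    
                    
                    
                    
                    


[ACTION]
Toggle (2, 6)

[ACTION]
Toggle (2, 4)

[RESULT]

      0▼234567890   
  Clap····█████··   
   Tom█···█······   
 HiHat·██·█·█···█   
 Snare█·█··█··█·█   
                    
                    
                    
                    
                    


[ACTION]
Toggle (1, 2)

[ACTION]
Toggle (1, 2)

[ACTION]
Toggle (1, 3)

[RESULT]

      0▼234567890   
  Clap····█████··   
   Tom█··██······   
 HiHat·██·█·█···█   
 Snare█·█··█··█·█   
                    
                    
                    
                    
                    


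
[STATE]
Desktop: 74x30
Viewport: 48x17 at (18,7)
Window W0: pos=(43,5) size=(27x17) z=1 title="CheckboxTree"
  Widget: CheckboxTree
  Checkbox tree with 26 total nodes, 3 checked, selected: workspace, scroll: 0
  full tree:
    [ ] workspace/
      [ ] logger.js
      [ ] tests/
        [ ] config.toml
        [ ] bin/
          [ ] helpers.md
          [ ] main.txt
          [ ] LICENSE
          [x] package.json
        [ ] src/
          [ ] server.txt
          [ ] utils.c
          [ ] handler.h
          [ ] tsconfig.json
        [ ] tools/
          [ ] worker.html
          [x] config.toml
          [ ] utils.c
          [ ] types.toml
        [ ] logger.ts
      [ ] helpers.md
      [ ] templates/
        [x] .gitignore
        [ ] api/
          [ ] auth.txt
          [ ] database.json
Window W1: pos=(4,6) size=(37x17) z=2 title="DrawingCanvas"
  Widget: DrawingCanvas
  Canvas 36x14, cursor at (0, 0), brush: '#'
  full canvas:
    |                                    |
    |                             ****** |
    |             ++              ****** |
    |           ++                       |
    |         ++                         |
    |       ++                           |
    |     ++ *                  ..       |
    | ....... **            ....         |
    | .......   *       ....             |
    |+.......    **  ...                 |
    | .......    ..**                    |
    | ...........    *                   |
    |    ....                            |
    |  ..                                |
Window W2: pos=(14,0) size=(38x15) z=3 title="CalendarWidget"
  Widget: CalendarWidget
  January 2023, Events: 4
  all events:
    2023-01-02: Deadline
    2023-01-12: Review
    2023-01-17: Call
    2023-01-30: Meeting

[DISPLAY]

10 11 12* 13 14 15               ┃──────────────
17* 18 19 20 21 22               ┃kspace/       
24 25 26 27 28 29                ┃ogger.js      
 31                              ┃ests/         
                                 ┃ config.toml  
                                 ┃ bin/         
                                 ┃ ] helpers.md 
━━━━━━━━━━━━━━━━━━━━━━━━━━━━━━━━━┛ ] main.txt   
              ..      ┃  ┃       [ ] LICENSE    
          ....        ┃  ┃       [x] package.jso
      ....            ┃  ┃     [ ] src/         
*  ...                ┃  ┃       [ ] server.txt 
.**                   ┃  ┃       [ ] utils.c    
   *                  ┃  ┃       [ ] handler.h  
                      ┃  ┗━━━━━━━━━━━━━━━━━━━━━━
━━━━━━━━━━━━━━━━━━━━━━┛                         
                                                


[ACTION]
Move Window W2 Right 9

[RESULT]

s    ┃ 9 10 11 12* 13 14 15               ┃─────
─────┃16 17* 18 19 20 21 22               ┃     
     ┃23 24 25 26 27 28 29                ┃     
     ┃30* 31                              ┃     
++   ┃                                    ┃oml  
     ┃                                    ┃     
     ┃                                    ┃s.md 
     ┗━━━━━━━━━━━━━━━━━━━━━━━━━━━━━━━━━━━━┛xt   
              ..      ┃  ┃       [ ] LICENSE    
          ....        ┃  ┃       [x] package.jso
      ....            ┃  ┃     [ ] src/         
*  ...                ┃  ┃       [ ] server.txt 
.**                   ┃  ┃       [ ] utils.c    
   *                  ┃  ┃       [ ] handler.h  
                      ┃  ┗━━━━━━━━━━━━━━━━━━━━━━
━━━━━━━━━━━━━━━━━━━━━━┛                         
                                                


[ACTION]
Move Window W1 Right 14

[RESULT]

┃ Dra┃ 9 10 11 12* 13 14 15               ┃─────
┠────┃16 17* 18 19 20 21 22               ┃     
┃+   ┃23 24 25 26 27 28 29                ┃     
┃    ┃30* 31                              ┃     
┃    ┃                                    ┃oml  
┃    ┃                                    ┃     
┃    ┃                                    ┃s.md 
┃    ┗━━━━━━━━━━━━━━━━━━━━━━━━━━━━━━━━━━━━┛xt   
┃     ++ *                  ..      ┃LICENSE    
┃ ....... **            ....        ┃package.jso
┃ .......   *       ....            ┃c/         
┃+.......    **  ...                ┃server.txt 
┃ .......    ..**                   ┃utils.c    
┃ ...........    *                  ┃handler.h  
┃    ....                           ┃━━━━━━━━━━━
┗━━━━━━━━━━━━━━━━━━━━━━━━━━━━━━━━━━━┛           
                                                


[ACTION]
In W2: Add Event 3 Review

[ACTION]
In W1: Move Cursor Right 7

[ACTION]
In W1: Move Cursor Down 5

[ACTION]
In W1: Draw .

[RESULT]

┃ Dra┃ 9 10 11 12* 13 14 15               ┃─────
┠────┃16 17* 18 19 20 21 22               ┃     
┃    ┃23 24 25 26 27 28 29                ┃     
┃    ┃30* 31                              ┃     
┃    ┃                                    ┃oml  
┃    ┃                                    ┃     
┃    ┃                                    ┃s.md 
┃    ┗━━━━━━━━━━━━━━━━━━━━━━━━━━━━━━━━━━━━┛xt   
┃     ++ *                  ..      ┃LICENSE    
┃ ....... **            ....        ┃package.jso
┃ .......   *       ....            ┃c/         
┃+.......    **  ...                ┃server.txt 
┃ .......    ..**                   ┃utils.c    
┃ ...........    *                  ┃handler.h  
┃    ....                           ┃━━━━━━━━━━━
┗━━━━━━━━━━━━━━━━━━━━━━━━━━━━━━━━━━━┛           
                                                


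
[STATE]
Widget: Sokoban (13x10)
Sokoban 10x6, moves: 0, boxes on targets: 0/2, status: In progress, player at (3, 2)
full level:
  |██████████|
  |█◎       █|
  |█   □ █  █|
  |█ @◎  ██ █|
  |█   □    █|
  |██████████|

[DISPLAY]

██████████   
█◎       █   
█   □ █  █   
█ @◎  ██ █   
█   □    █   
██████████   
Moves: 0  0/2
             
             
             


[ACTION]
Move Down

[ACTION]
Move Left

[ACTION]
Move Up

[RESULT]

██████████   
█◎       █   
█   □ █  █   
█@ ◎  ██ █   
█   □    █   
██████████   
Moves: 3  0/2
             
             
             


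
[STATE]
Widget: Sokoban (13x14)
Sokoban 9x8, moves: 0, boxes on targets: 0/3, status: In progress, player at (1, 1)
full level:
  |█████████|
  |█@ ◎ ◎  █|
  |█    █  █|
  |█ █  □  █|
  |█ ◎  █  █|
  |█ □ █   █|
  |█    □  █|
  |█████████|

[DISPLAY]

█████████    
█@ ◎ ◎  █    
█    █  █    
█ █  □  █    
█ ◎  █  █    
█ □ █   █    
█    □  █    
█████████    
Moves: 0  0/3
             
             
             
             
             


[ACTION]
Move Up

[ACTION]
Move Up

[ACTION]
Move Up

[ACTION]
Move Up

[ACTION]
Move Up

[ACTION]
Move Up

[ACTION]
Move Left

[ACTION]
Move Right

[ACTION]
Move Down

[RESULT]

█████████    
█  ◎ ◎  █    
█ @  █  █    
█ █  □  █    
█ ◎  █  █    
█ □ █   █    
█    □  █    
█████████    
Moves: 2  0/3
             
             
             
             
             


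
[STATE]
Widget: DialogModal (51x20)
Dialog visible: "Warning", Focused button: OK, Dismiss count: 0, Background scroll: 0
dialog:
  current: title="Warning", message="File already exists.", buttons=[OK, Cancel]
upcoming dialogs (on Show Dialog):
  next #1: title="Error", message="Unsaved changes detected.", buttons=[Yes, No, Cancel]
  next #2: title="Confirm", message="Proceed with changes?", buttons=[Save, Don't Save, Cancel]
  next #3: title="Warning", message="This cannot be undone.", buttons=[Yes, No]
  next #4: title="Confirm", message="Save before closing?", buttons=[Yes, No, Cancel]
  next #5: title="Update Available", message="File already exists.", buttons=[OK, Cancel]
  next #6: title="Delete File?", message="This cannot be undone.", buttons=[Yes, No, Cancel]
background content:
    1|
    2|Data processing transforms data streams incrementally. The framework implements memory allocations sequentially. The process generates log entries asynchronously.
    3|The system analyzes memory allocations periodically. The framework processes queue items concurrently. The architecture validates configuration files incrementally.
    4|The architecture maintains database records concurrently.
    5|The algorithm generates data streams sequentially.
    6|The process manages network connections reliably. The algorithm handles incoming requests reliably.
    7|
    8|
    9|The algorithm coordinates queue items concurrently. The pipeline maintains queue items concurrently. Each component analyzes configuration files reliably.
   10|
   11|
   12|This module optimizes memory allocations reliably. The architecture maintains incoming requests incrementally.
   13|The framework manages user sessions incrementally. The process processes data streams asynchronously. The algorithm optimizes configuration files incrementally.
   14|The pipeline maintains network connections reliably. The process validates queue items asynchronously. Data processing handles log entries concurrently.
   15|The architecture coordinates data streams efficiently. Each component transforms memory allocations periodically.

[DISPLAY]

                                                   
Data processing transforms data streams incremental
The system analyzes memory allocations periodically
The architecture maintains database records concurr
The algorithm generates data streams sequentially. 
The process manages network connections reliably. T
                                                   
             ┌──────────────────────┐              
The algorithm│       Warning        │ concurrently.
             │ File already exists. │              
             │    [OK]  Cancel      │              
This module o└──────────────────────┘ons reliably. 
The framework manages user sessions incrementally. 
The pipeline maintains network connections reliably
The architecture coordinates data streams efficient
                                                   
                                                   
                                                   
                                                   
                                                   


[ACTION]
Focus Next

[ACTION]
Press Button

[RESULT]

                                                   
Data processing transforms data streams incremental
The system analyzes memory allocations periodically
The architecture maintains database records concurr
The algorithm generates data streams sequentially. 
The process manages network connections reliably. T
                                                   
                                                   
The algorithm coordinates queue items concurrently.
                                                   
                                                   
This module optimizes memory allocations reliably. 
The framework manages user sessions incrementally. 
The pipeline maintains network connections reliably
The architecture coordinates data streams efficient
                                                   
                                                   
                                                   
                                                   
                                                   
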